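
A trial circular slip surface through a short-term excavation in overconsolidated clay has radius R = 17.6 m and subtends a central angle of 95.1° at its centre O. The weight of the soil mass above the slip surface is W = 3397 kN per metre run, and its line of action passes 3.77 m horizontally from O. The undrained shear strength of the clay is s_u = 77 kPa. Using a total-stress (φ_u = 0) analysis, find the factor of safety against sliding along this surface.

FS = 3.09

Taking moments about the centre O, the resisting moment is provided by the undrained shear strength acting along the arc:
Arc length L_a = R·θ = 17.6·(95.1°·π/180) = 17.6·1.6598 = 29.21 m
M_R = s_u·L_a·R = 77·29.21·17.6 = 39588.9 kN·m/m
M_D = W·d = 3397·3.77 = 12806.7 kN·m/m
FS = M_R / M_D = 39588.9 / 12806.7 = 3.091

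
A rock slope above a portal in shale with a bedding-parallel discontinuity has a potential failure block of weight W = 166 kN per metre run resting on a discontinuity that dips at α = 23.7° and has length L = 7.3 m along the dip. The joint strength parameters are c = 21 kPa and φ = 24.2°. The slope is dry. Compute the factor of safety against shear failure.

FS = 3.32

Resolving the block weight along and normal to the plane and applying the Mohr–Coulomb strength on the joint:
N' = W cosα = 166·cos23.7° = 152.0 kN/m
Driving force T = W sinα = 166·sin23.7° = 66.7 kN/m
Resisting force R = c·L + N'·tanφ = 21·7.3 + 152.0·tan24.2° = 153.3 + 68.3 = 221.6 kN/m
FS = R / T = 221.6 / 66.7 = 3.321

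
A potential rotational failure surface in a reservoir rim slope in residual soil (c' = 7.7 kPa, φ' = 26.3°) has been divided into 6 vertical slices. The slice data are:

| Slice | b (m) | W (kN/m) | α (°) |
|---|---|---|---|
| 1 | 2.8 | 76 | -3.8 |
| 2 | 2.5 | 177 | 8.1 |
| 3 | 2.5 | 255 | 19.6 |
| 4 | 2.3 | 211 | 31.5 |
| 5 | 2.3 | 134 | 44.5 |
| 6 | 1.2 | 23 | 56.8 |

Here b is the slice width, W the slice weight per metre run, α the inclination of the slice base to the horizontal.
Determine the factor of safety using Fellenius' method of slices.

FS = 1.55

Ordinary method of slices: FS = Σ[c'·Δl_i + (W_i cosα_i)·tanφ'] / Σ W_i sinα_i, with Δl_i = b_i / cosα_i.
Slice 1: Δl = 2.8/cos(-3.8°) = 2.806 m; N'_1 = 76·cos(-3.8°) = 75.8; c'Δl = 21.61; W sinα = -5.0
Slice 2: Δl = 2.5/cos8.1° = 2.525 m; N'_2 = 177·cos8.1° = 175.2; c'Δl = 19.44; W sinα = 24.9
Slice 3: Δl = 2.5/cos19.6° = 2.654 m; N'_3 = 255·cos19.6° = 240.2; c'Δl = 20.43; W sinα = 85.5
Slice 4: Δl = 2.3/cos31.5° = 2.698 m; N'_4 = 211·cos31.5° = 179.9; c'Δl = 20.77; W sinα = 110.2
Slice 5: Δl = 2.3/cos44.5° = 3.225 m; N'_5 = 134·cos44.5° = 95.6; c'Δl = 24.83; W sinα = 93.9
Slice 6: Δl = 1.2/cos56.8° = 2.192 m; N'_6 = 23·cos56.8° = 12.6; c'Δl = 16.87; W sinα = 19.2
Σc'Δl = 124.0 kN/m; ΣN' = 779.4 kN/m; ΣW sinα = 328.9 kN/m
Resisting = 124.0 + 779.4·tan26.3° = 124.0 + 385.2 = 509.1 kN/m
FS = 509.1 / 328.9 = 1.548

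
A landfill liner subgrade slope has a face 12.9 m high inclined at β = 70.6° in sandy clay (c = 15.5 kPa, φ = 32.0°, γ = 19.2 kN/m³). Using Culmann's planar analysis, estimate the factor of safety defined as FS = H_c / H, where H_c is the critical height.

H_c = (4c/γ) · sinβ cosφ / [1 − cos(β − φ)]
    = (4·15.5/19.2) · sin70.6°·cos32.0° / [1 − cos38.6°]
    = 3.229 · 0.7999 / 0.2185 = 11.82 m
FS = H_c / H = 11.82 / 12.9 = 0.916

FS = 0.92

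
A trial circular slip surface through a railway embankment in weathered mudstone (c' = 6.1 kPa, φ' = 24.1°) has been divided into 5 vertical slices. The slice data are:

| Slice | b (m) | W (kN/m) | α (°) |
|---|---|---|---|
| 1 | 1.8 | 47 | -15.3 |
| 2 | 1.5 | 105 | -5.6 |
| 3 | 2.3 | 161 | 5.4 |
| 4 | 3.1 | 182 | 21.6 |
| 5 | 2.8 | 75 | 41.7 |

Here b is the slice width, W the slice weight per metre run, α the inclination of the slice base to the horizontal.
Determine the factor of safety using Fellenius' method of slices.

Ordinary method of slices: FS = Σ[c'·Δl_i + (W_i cosα_i)·tanφ'] / Σ W_i sinα_i, with Δl_i = b_i / cosα_i.
Slice 1: Δl = 1.8/cos(-15.3°) = 1.866 m; N'_1 = 47·cos(-15.3°) = 45.3; c'Δl = 11.38; W sinα = -12.4
Slice 2: Δl = 1.5/cos(-5.6°) = 1.507 m; N'_2 = 105·cos(-5.6°) = 104.5; c'Δl = 9.19; W sinα = -10.2
Slice 3: Δl = 2.3/cos5.4° = 2.310 m; N'_3 = 161·cos5.4° = 160.3; c'Δl = 14.09; W sinα = 15.2
Slice 4: Δl = 3.1/cos21.6° = 3.334 m; N'_4 = 182·cos21.6° = 169.2; c'Δl = 20.34; W sinα = 67.0
Slice 5: Δl = 2.8/cos41.7° = 3.750 m; N'_5 = 75·cos41.7° = 56.0; c'Δl = 22.88; W sinα = 49.9
Σc'Δl = 77.9 kN/m; ΣN' = 535.3 kN/m; ΣW sinα = 109.4 kN/m
Resisting = 77.9 + 535.3·tan24.1° = 77.9 + 239.5 = 317.4 kN/m
FS = 317.4 / 109.4 = 2.901

FS = 2.90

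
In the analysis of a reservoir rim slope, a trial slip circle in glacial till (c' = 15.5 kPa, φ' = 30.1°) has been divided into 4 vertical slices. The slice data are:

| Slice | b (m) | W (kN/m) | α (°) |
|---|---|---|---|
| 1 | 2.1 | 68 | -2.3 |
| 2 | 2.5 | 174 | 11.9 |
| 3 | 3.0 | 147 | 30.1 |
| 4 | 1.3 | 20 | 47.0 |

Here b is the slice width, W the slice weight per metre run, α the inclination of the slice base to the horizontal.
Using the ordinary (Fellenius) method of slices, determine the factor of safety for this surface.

Ordinary method of slices: FS = Σ[c'·Δl_i + (W_i cosα_i)·tanφ'] / Σ W_i sinα_i, with Δl_i = b_i / cosα_i.
Slice 1: Δl = 2.1/cos(-2.3°) = 2.102 m; N'_1 = 68·cos(-2.3°) = 67.9; c'Δl = 32.58; W sinα = -2.7
Slice 2: Δl = 2.5/cos11.9° = 2.555 m; N'_2 = 174·cos11.9° = 170.3; c'Δl = 39.60; W sinα = 35.9
Slice 3: Δl = 3.0/cos30.1° = 3.468 m; N'_3 = 147·cos30.1° = 127.2; c'Δl = 53.75; W sinα = 73.7
Slice 4: Δl = 1.3/cos47.0° = 1.906 m; N'_4 = 20·cos47.0° = 13.6; c'Δl = 29.55; W sinα = 14.6
Σc'Δl = 155.5 kN/m; ΣN' = 379.0 kN/m; ΣW sinα = 121.5 kN/m
Resisting = 155.5 + 379.0·tan30.1° = 155.5 + 219.7 = 375.2 kN/m
FS = 375.2 / 121.5 = 3.088

FS = 3.09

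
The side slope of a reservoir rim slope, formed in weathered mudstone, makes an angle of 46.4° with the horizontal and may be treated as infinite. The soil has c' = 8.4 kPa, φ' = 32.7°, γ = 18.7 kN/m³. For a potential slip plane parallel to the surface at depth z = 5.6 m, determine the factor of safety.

FS = 0.77

For an infinite slope with a slip plane parallel to the surface (no pore pressure): FS = [c' + γz cos²β tanφ'] / [γz sinβ cosβ].
γz = 18.7·5.6 = 104.72 kN/m²
Numerator = 8.4 + 104.72·cos²46.4°·tan32.7° = 8.4 + 104.72·0.4756·0.6420 = 40.372 kPa
Denominator = 104.72·sin46.4°·cos46.4° = 104.72·0.7242·0.6896 = 52.297 kPa
FS = 40.372 / 52.297 = 0.772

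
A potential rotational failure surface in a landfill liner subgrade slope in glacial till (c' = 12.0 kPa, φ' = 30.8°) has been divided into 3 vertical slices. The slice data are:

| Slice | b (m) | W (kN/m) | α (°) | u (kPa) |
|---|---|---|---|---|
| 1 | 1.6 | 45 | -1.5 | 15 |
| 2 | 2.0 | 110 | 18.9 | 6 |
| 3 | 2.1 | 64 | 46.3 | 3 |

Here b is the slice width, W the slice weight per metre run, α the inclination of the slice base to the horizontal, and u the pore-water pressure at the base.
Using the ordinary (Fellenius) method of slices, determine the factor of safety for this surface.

FS = 2.09

Ordinary method of slices: FS = Σ[c'·Δl_i + (W_i cosα_i − u_i·Δl_i)·tanφ'] / Σ W_i sinα_i, with Δl_i = b_i / cosα_i.
Slice 1: Δl = 1.6/cos(-1.5°) = 1.601 m; N'_1 = 45·cos(-1.5°) − 15·1.601 = 21.0; c'Δl = 19.21; W sinα = -1.2
Slice 2: Δl = 2.0/cos18.9° = 2.114 m; N'_2 = 110·cos18.9° − 6·2.114 = 91.4; c'Δl = 25.37; W sinα = 35.6
Slice 3: Δl = 2.1/cos46.3° = 3.040 m; N'_3 = 64·cos46.3° − 3·3.040 = 35.1; c'Δl = 36.48; W sinα = 46.3
Σc'Δl = 81.0 kN/m; ΣN' = 147.5 kN/m; ΣW sinα = 80.7 kN/m
Resisting = 81.0 + 147.5·tan30.8° = 81.0 + 87.9 = 169.0 kN/m
FS = 169.0 / 80.7 = 2.093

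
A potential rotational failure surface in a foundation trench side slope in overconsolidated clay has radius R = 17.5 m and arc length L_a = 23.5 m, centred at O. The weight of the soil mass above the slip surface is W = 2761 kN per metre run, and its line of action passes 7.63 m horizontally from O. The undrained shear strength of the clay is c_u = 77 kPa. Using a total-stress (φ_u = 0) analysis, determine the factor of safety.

Taking moments about the centre O, the resisting moment is provided by the undrained shear strength acting along the arc:
M_R = c_u·L_a·R = 77·23.50·17.5 = 31666.2 kN·m/m
M_D = W·d = 2761·7.63 = 21066.4 kN·m/m
FS = M_R / M_D = 31666.2 / 21066.4 = 1.503

FS = 1.50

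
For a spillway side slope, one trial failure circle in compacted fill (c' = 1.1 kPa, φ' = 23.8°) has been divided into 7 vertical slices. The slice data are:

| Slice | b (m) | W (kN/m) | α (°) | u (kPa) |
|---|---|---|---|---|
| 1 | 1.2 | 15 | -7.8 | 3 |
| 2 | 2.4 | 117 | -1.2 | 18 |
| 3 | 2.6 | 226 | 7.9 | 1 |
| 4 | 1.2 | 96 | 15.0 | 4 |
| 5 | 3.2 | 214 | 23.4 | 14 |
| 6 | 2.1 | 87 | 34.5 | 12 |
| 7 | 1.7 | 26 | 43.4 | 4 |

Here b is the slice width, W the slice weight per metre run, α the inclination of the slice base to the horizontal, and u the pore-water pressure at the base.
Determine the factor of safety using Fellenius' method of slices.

FS = 1.37

Ordinary method of slices: FS = Σ[c'·Δl_i + (W_i cosα_i − u_i·Δl_i)·tanφ'] / Σ W_i sinα_i, with Δl_i = b_i / cosα_i.
Slice 1: Δl = 1.2/cos(-7.8°) = 1.211 m; N'_1 = 15·cos(-7.8°) − 3·1.211 = 11.2; c'Δl = 1.33; W sinα = -2.0
Slice 2: Δl = 2.4/cos(-1.2°) = 2.401 m; N'_2 = 117·cos(-1.2°) − 18·2.401 = 73.8; c'Δl = 2.64; W sinα = -2.5
Slice 3: Δl = 2.6/cos7.9° = 2.625 m; N'_3 = 226·cos7.9° − 1·2.625 = 221.2; c'Δl = 2.89; W sinα = 31.1
Slice 4: Δl = 1.2/cos15.0° = 1.242 m; N'_4 = 96·cos15.0° − 4·1.242 = 87.8; c'Δl = 1.37; W sinα = 24.8
Slice 5: Δl = 3.2/cos23.4° = 3.487 m; N'_5 = 214·cos23.4° − 14·3.487 = 147.6; c'Δl = 3.84; W sinα = 85.0
Slice 6: Δl = 2.1/cos34.5° = 2.548 m; N'_6 = 87·cos34.5° − 12·2.548 = 41.1; c'Δl = 2.80; W sinα = 49.3
Slice 7: Δl = 1.7/cos43.4° = 2.340 m; N'_7 = 26·cos43.4° − 4·2.340 = 9.5; c'Δl = 2.57; W sinα = 17.9
Σc'Δl = 17.4 kN/m; ΣN' = 592.2 kN/m; ΣW sinα = 203.6 kN/m
Resisting = 17.4 + 592.2·tan23.8° = 17.4 + 261.2 = 278.6 kN/m
FS = 278.6 / 203.6 = 1.369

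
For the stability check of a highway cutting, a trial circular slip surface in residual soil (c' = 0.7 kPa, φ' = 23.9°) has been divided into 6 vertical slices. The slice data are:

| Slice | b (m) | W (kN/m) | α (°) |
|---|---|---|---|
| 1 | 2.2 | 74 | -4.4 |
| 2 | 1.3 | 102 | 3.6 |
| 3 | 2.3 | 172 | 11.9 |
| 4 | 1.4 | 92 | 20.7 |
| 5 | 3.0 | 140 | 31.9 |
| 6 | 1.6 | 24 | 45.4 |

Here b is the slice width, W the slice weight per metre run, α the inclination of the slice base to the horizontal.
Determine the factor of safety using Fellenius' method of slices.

Ordinary method of slices: FS = Σ[c'·Δl_i + (W_i cosα_i)·tanφ'] / Σ W_i sinα_i, with Δl_i = b_i / cosα_i.
Slice 1: Δl = 2.2/cos(-4.4°) = 2.207 m; N'_1 = 74·cos(-4.4°) = 73.8; c'Δl = 1.54; W sinα = -5.7
Slice 2: Δl = 1.3/cos3.6° = 1.303 m; N'_2 = 102·cos3.6° = 101.8; c'Δl = 0.91; W sinα = 6.4
Slice 3: Δl = 2.3/cos11.9° = 2.351 m; N'_3 = 172·cos11.9° = 168.3; c'Δl = 1.65; W sinα = 35.5
Slice 4: Δl = 1.4/cos20.7° = 1.497 m; N'_4 = 92·cos20.7° = 86.1; c'Δl = 1.05; W sinα = 32.5
Slice 5: Δl = 3.0/cos31.9° = 3.534 m; N'_5 = 140·cos31.9° = 118.9; c'Δl = 2.47; W sinα = 74.0
Slice 6: Δl = 1.6/cos45.4° = 2.279 m; N'_6 = 24·cos45.4° = 16.9; c'Δl = 1.60; W sinα = 17.1
Σc'Δl = 9.2 kN/m; ΣN' = 565.7 kN/m; ΣW sinα = 159.8 kN/m
Resisting = 9.2 + 565.7·tan23.9° = 9.2 + 250.7 = 259.9 kN/m
FS = 259.9 / 159.8 = 1.626

FS = 1.63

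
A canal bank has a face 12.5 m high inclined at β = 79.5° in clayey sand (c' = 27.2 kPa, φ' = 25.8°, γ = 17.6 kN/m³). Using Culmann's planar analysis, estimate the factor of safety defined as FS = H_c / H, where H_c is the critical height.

FS = 1.07

H_c = (4c'/γ) · sinβ cosφ' / [1 − cos(β − φ')]
    = (4·27.2/17.6) · sin79.5°·cos25.8° / [1 − cos53.7°]
    = 6.182 · 0.8852 / 0.4080 = 13.41 m
FS = H_c / H = 13.41 / 12.5 = 1.073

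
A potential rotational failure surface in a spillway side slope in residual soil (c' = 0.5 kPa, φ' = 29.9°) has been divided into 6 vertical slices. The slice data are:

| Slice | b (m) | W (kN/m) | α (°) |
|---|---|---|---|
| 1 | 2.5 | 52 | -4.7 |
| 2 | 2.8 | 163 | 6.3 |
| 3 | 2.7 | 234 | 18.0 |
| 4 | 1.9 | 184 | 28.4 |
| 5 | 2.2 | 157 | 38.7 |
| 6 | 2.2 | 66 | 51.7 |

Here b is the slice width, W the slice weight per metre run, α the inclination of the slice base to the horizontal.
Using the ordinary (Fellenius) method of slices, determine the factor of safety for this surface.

Ordinary method of slices: FS = Σ[c'·Δl_i + (W_i cosα_i)·tanφ'] / Σ W_i sinα_i, with Δl_i = b_i / cosα_i.
Slice 1: Δl = 2.5/cos(-4.7°) = 2.508 m; N'_1 = 52·cos(-4.7°) = 51.8; c'Δl = 1.25; W sinα = -4.3
Slice 2: Δl = 2.8/cos6.3° = 2.817 m; N'_2 = 163·cos6.3° = 162.0; c'Δl = 1.41; W sinα = 17.9
Slice 3: Δl = 2.7/cos18.0° = 2.839 m; N'_3 = 234·cos18.0° = 222.5; c'Δl = 1.42; W sinα = 72.3
Slice 4: Δl = 1.9/cos28.4° = 2.160 m; N'_4 = 184·cos28.4° = 161.9; c'Δl = 1.08; W sinα = 87.5
Slice 5: Δl = 2.2/cos38.7° = 2.819 m; N'_5 = 157·cos38.7° = 122.5; c'Δl = 1.41; W sinα = 98.2
Slice 6: Δl = 2.2/cos51.7° = 3.550 m; N'_6 = 66·cos51.7° = 40.9; c'Δl = 1.77; W sinα = 51.8
Σc'Δl = 8.3 kN/m; ΣN' = 761.7 kN/m; ΣW sinα = 323.4 kN/m
Resisting = 8.3 + 761.7·tan29.9° = 8.3 + 438.0 = 446.3 kN/m
FS = 446.3 / 323.4 = 1.380

FS = 1.38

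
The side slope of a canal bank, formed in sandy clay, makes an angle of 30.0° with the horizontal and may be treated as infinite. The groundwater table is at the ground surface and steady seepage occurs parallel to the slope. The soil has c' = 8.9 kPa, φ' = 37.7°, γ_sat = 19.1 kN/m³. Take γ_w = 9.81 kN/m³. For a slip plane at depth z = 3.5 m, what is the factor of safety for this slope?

FS = 0.96

With seepage parallel to the slope and the water table at the surface, the effective normal stress on the slip plane uses the buoyant unit weight γ' = γ_sat − γ_w while the driving shear stress uses γ_sat:
FS = [c' + γ' z cos²β tanφ'] / [γ_sat z sinβ cosβ]
γ' = 19.1 − 9.81 = 9.29 kN/m³
Numerator = 8.9 + 9.29·3.5·cos²30.0°·tan37.7° = 8.9 + 9.29·3.5·0.7500·0.7729 = 27.748 kPa
Denominator = 19.1·3.5·sin30.0°·cos30.0° = 19.1·3.5·0.5000·0.8660 = 28.947 kPa
FS = 27.748 / 28.947 = 0.959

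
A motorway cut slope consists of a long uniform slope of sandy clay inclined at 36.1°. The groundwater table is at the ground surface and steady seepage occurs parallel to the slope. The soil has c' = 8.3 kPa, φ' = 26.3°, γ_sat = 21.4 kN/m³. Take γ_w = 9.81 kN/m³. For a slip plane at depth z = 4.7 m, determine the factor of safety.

FS = 0.54

With seepage parallel to the slope and the water table at the surface, the effective normal stress on the slip plane uses the buoyant unit weight γ' = γ_sat − γ_w while the driving shear stress uses γ_sat:
FS = [c' + γ' z cos²β tanφ'] / [γ_sat z sinβ cosβ]
γ' = 21.4 − 9.81 = 11.59 kN/m³
Numerator = 8.3 + 11.59·4.7·cos²36.1°·tan26.3° = 8.3 + 11.59·4.7·0.6528·0.4942 = 25.876 kPa
Denominator = 21.4·4.7·sin36.1°·cos36.1° = 21.4·4.7·0.5892·0.8080 = 47.883 kPa
FS = 25.876 / 47.883 = 0.540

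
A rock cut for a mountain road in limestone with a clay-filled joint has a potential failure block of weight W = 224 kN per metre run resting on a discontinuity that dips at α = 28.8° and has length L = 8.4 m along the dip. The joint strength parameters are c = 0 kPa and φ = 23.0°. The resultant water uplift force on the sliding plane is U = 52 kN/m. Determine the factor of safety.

FS = 0.57

Resolving the block weight along and normal to the plane and applying the Mohr–Coulomb strength on the joint:
N' = W cosα − U = 224·cos28.8° − 52 = 144.3 kN/m
Driving force T = W sinα = 224·sin28.8° = 107.9 kN/m
Resisting force R = c·L + N'·tanφ = 0·8.4 + 144.3·tan23.0° = 0.0 + 61.2 = 61.2 kN/m
FS = R / T = 61.2 / 107.9 = 0.568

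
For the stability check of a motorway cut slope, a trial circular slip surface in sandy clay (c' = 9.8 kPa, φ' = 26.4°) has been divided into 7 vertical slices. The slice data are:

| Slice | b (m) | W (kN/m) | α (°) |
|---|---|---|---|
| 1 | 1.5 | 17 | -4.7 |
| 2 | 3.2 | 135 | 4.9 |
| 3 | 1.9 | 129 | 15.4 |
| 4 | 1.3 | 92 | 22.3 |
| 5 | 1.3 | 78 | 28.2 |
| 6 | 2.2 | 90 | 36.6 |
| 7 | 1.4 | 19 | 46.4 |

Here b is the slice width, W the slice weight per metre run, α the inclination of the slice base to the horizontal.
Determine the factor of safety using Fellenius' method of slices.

FS = 2.16

Ordinary method of slices: FS = Σ[c'·Δl_i + (W_i cosα_i)·tanφ'] / Σ W_i sinα_i, with Δl_i = b_i / cosα_i.
Slice 1: Δl = 1.5/cos(-4.7°) = 1.505 m; N'_1 = 17·cos(-4.7°) = 16.9; c'Δl = 14.75; W sinα = -1.4
Slice 2: Δl = 3.2/cos4.9° = 3.212 m; N'_2 = 135·cos4.9° = 134.5; c'Δl = 31.48; W sinα = 11.5
Slice 3: Δl = 1.9/cos15.4° = 1.971 m; N'_3 = 129·cos15.4° = 124.4; c'Δl = 19.31; W sinα = 34.3
Slice 4: Δl = 1.3/cos22.3° = 1.405 m; N'_4 = 92·cos22.3° = 85.1; c'Δl = 13.77; W sinα = 34.9
Slice 5: Δl = 1.3/cos28.2° = 1.475 m; N'_5 = 78·cos28.2° = 68.7; c'Δl = 14.46; W sinα = 36.9
Slice 6: Δl = 2.2/cos36.6° = 2.740 m; N'_6 = 90·cos36.6° = 72.3; c'Δl = 26.86; W sinα = 53.7
Slice 7: Δl = 1.4/cos46.4° = 2.030 m; N'_7 = 19·cos46.4° = 13.1; c'Δl = 19.90; W sinα = 13.8
Σc'Δl = 140.5 kN/m; ΣN' = 515.0 kN/m; ΣW sinα = 183.6 kN/m
Resisting = 140.5 + 515.0·tan26.4° = 140.5 + 255.7 = 396.2 kN/m
FS = 396.2 / 183.6 = 2.158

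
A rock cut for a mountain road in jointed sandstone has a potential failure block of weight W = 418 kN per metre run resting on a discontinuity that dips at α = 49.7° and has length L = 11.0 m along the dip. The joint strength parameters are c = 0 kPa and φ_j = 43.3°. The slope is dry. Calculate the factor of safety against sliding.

Resolving the block weight along and normal to the plane and applying the Mohr–Coulomb strength on the joint:
N' = W cosα = 418·cos49.7° = 270.4 kN/m
Driving force T = W sinα = 418·sin49.7° = 318.8 kN/m
Resisting force R = c·L + N'·tanφ_j = 0·11.0 + 270.4·tan43.3° = 0.0 + 254.8 = 254.8 kN/m
FS = R / T = 254.8 / 318.8 = 0.799

FS = 0.80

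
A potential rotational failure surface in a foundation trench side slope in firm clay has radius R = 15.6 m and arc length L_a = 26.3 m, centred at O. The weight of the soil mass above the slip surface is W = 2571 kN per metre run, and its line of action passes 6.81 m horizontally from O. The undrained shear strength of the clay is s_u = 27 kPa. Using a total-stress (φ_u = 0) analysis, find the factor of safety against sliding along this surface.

FS = 0.63

Taking moments about the centre O, the resisting moment is provided by the undrained shear strength acting along the arc:
M_R = s_u·L_a·R = 27·26.30·15.6 = 11077.6 kN·m/m
M_D = W·d = 2571·6.81 = 17508.5 kN·m/m
FS = M_R / M_D = 11077.6 / 17508.5 = 0.633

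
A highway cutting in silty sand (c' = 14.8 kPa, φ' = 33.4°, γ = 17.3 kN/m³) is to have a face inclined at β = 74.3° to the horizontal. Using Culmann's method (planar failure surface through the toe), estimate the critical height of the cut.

Culmann's analysis gives the critical failure plane at α_cr = (β + φ')/2 = (74.3 + 33.4)/2 = 53.8°, and the critical height
H_c = (4c'/γ) · sinβ cosφ' / [1 − cos(β − φ')]
    = (4·14.8/17.3) · sin74.3°·cos33.4° / [1 − cos(40.9°)]
    = 3.422 · 0.9627·0.8348 / [1 − 0.7559]
    = 3.422 · 0.8037 / 0.2441
    = 11.26 m

H_c = 11.26 m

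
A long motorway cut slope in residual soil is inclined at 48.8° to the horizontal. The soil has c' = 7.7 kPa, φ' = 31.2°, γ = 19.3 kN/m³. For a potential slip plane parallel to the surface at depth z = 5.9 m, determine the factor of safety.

FS = 0.67

For an infinite slope with a slip plane parallel to the surface (no pore pressure): FS = [c' + γz cos²β tanφ'] / [γz sinβ cosβ].
γz = 19.3·5.9 = 113.87 kN/m²
Numerator = 7.7 + 113.87·cos²48.8°·tan31.2° = 7.7 + 113.87·0.4339·0.6056 = 37.621 kPa
Denominator = 113.87·sin48.8°·cos48.8° = 113.87·0.7524·0.6587 = 56.435 kPa
FS = 37.621 / 56.435 = 0.667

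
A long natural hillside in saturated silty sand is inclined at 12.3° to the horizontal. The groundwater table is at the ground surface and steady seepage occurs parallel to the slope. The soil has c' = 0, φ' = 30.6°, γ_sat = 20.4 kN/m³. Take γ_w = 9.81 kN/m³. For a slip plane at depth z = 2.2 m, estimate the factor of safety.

With seepage parallel to the slope and the water table at the surface, the effective normal stress on the slip plane uses the buoyant unit weight γ' = γ_sat − γ_w while the driving shear stress uses γ_sat:
FS = [c' + γ' z cos²β tanφ'] / [γ_sat z sinβ cosβ]
(For c' = 0 this reduces to FS = (γ'/γ_sat)·tanφ'/tanβ.)
γ' = 20.4 − 9.81 = 10.59 kN/m³
Numerator = 0.0 + 10.59·2.2·cos²12.3°·tan30.6° = 0.0 + 10.59·2.2·0.9546·0.5914 = 13.153 kPa
Denominator = 20.4·2.2·sin12.3°·cos12.3° = 20.4·2.2·0.2130·0.9770 = 9.341 kPa
FS = 13.153 / 9.341 = 1.408

FS = 1.41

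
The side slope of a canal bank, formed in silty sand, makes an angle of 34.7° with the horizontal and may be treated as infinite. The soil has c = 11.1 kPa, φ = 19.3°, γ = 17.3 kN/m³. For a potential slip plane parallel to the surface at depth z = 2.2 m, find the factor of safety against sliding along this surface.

For an infinite slope with a slip plane parallel to the surface (no pore pressure): FS = [c + γz cos²β tanφ] / [γz sinβ cosβ].
γz = 17.3·2.2 = 38.06 kN/m²
Numerator = 11.1 + 38.06·cos²34.7°·tan19.3° = 11.1 + 38.06·0.6759·0.3502 = 20.109 kPa
Denominator = 38.06·sin34.7°·cos34.7° = 38.06·0.5693·0.8221 = 17.813 kPa
FS = 20.109 / 17.813 = 1.129

FS = 1.13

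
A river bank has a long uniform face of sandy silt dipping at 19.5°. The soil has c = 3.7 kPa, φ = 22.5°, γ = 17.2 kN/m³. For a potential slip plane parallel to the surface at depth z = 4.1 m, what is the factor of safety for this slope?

For an infinite slope with a slip plane parallel to the surface (no pore pressure): FS = [c + γz cos²β tanφ] / [γz sinβ cosβ].
γz = 17.2·4.1 = 70.52 kN/m²
Numerator = 3.7 + 70.52·cos²19.5°·tan22.5° = 3.7 + 70.52·0.8886·0.4142 = 29.656 kPa
Denominator = 70.52·sin19.5°·cos19.5° = 70.52·0.3338·0.9426 = 22.190 kPa
FS = 29.656 / 22.190 = 1.336

FS = 1.34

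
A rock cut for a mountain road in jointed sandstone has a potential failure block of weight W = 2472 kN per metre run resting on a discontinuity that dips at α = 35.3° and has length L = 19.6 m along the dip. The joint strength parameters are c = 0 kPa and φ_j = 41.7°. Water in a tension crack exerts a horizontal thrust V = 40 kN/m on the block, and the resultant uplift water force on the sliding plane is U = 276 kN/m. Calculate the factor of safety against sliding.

FS = 1.05

Resolving the block weight along and normal to the plane and applying the Mohr–Coulomb strength on the joint:
N' = W cosα − U − V sinα = 2472·cos35.3° − 276 − 40·sin35.3° = 1718.4 kN/m
Driving force T = W sinα + V cosα = 2472·sin35.3° + 40·cos35.3° = 1461.1 kN/m
Resisting force R = c·L + N'·tanφ_j = 0·19.6 + 1718.4·tan41.7° = 0.0 + 1531.0 = 1531.0 kN/m
FS = R / T = 1531.0 / 1461.1 = 1.048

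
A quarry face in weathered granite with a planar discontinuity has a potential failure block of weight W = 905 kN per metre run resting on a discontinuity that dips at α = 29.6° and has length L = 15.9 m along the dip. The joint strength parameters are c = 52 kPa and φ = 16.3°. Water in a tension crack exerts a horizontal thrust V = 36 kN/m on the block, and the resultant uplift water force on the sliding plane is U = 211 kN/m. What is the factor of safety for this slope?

Resolving the block weight along and normal to the plane and applying the Mohr–Coulomb strength on the joint:
N' = W cosα − U − V sinα = 905·cos29.6° − 211 − 36·sin29.6° = 558.1 kN/m
Driving force T = W sinα + V cosα = 905·sin29.6° + 36·cos29.6° = 478.3 kN/m
Resisting force R = c·L + N'·tanφ = 52·15.9 + 558.1·tan16.3° = 826.8 + 163.2 = 990.0 kN/m
FS = R / T = 990.0 / 478.3 = 2.070

FS = 2.07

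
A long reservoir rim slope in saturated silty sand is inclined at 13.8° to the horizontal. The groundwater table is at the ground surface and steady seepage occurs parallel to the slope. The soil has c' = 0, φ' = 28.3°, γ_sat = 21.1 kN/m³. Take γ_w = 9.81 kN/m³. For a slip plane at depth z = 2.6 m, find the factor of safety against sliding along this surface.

With seepage parallel to the slope and the water table at the surface, the effective normal stress on the slip plane uses the buoyant unit weight γ' = γ_sat − γ_w while the driving shear stress uses γ_sat:
FS = [c' + γ' z cos²β tanφ'] / [γ_sat z sinβ cosβ]
(For c' = 0 this reduces to FS = (γ'/γ_sat)·tanφ'/tanβ.)
γ' = 21.1 − 9.81 = 11.29 kN/m³
Numerator = 0.0 + 11.29·2.6·cos²13.8°·tan28.3° = 0.0 + 11.29·2.6·0.9431·0.5384 = 14.906 kPa
Denominator = 21.1·2.6·sin13.8°·cos13.8° = 21.1·2.6·0.2385·0.9711 = 12.708 kPa
FS = 14.906 / 12.708 = 1.173

FS = 1.17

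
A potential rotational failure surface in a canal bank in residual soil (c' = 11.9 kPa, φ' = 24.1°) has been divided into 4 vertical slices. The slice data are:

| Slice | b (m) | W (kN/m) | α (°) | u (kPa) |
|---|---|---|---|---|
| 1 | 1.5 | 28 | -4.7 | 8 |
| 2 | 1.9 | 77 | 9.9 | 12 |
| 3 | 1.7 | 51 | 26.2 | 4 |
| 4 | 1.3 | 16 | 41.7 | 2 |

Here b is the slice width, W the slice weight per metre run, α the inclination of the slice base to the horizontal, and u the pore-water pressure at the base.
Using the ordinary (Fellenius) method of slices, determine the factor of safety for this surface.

Ordinary method of slices: FS = Σ[c'·Δl_i + (W_i cosα_i − u_i·Δl_i)·tanφ'] / Σ W_i sinα_i, with Δl_i = b_i / cosα_i.
Slice 1: Δl = 1.5/cos(-4.7°) = 1.505 m; N'_1 = 28·cos(-4.7°) − 8·1.505 = 15.9; c'Δl = 17.91; W sinα = -2.3
Slice 2: Δl = 1.9/cos9.9° = 1.929 m; N'_2 = 77·cos9.9° − 12·1.929 = 52.7; c'Δl = 22.95; W sinα = 13.2
Slice 3: Δl = 1.7/cos26.2° = 1.895 m; N'_3 = 51·cos26.2° − 4·1.895 = 38.2; c'Δl = 22.55; W sinα = 22.5
Slice 4: Δl = 1.3/cos41.7° = 1.741 m; N'_4 = 16·cos41.7° − 2·1.741 = 8.5; c'Δl = 20.72; W sinα = 10.6
Σc'Δl = 84.1 kN/m; ΣN' = 115.2 kN/m; ΣW sinα = 44.1 kN/m
Resisting = 84.1 + 115.2·tan24.1° = 84.1 + 51.5 = 135.7 kN/m
FS = 135.7 / 44.1 = 3.076

FS = 3.08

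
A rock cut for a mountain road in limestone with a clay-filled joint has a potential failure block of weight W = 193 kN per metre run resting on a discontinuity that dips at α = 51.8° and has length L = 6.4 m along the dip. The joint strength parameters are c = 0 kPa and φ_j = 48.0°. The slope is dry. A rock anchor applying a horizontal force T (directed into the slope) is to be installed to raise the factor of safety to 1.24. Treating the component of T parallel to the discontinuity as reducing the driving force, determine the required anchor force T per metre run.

Resolving forces along and normal to the sliding plane, with the horizontal anchor force T adding T·sinα to the effective normal force and T·cosα acting up the plane against the driving force:
FS = [cL + (W cosα + T sinα) tanφ_j] / [W sinα − T cosα]
Without the anchor: N' = 119.4 kN/m, driving T_d = 151.7 kN/m, resisting R = 0·6.4 + 119.4·tan48.0° = 132.6 kN/m, FS = 0.87.
Setting FS = 1.24 and solving for T:
1.24·(151.7 − T cos51.8°) = 132.6 + T sin51.8°·tan48.0°
T·(sin51.8°·tan48.0° + 1.24·cos51.8°) = 1.24·151.7 − 132.6
T·(0.7859·1.1106 + 1.24·0.6184) = 188.1 − 132.6 = 55.5
T·1.6396 = 55.5
T = 33.9 kN/m

T = 34 kN/m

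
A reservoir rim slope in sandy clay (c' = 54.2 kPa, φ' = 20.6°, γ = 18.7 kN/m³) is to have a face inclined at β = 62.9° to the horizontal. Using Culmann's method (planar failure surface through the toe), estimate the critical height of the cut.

H_c = 37.10 m

Culmann's analysis gives the critical failure plane at α_cr = (β + φ')/2 = (62.9 + 20.6)/2 = 41.8°, and the critical height
H_c = (4c'/γ) · sinβ cosφ' / [1 − cos(β − φ')]
    = (4·54.2/18.7) · sin62.9°·cos20.6° / [1 − cos(42.3°)]
    = 11.594 · 0.8902·0.9361 / [1 − 0.7396]
    = 11.594 · 0.8333 / 0.2604
    = 37.10 m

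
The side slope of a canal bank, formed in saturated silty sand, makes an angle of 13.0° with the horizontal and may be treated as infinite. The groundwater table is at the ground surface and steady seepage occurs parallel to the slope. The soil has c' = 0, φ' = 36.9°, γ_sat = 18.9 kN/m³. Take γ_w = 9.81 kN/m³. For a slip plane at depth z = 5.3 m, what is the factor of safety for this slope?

FS = 1.56

With seepage parallel to the slope and the water table at the surface, the effective normal stress on the slip plane uses the buoyant unit weight γ' = γ_sat − γ_w while the driving shear stress uses γ_sat:
FS = [c' + γ' z cos²β tanφ'] / [γ_sat z sinβ cosβ]
(For c' = 0 this reduces to FS = (γ'/γ_sat)·tanφ'/tanβ.)
γ' = 18.9 − 9.81 = 9.09 kN/m³
Numerator = 0.0 + 9.09·5.3·cos²13.0°·tan36.9° = 0.0 + 9.09·5.3·0.9494·0.7508 = 34.342 kPa
Denominator = 18.9·5.3·sin13.0°·cos13.0° = 18.9·5.3·0.2250·0.9744 = 21.956 kPa
FS = 34.342 / 21.956 = 1.564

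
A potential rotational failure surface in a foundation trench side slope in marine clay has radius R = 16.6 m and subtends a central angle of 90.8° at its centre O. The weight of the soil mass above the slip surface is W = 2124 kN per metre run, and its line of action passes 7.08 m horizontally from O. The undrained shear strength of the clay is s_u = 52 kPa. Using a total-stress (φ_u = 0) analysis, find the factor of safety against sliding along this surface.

FS = 1.51

Taking moments about the centre O, the resisting moment is provided by the undrained shear strength acting along the arc:
Arc length L_a = R·θ = 16.6·(90.8°·π/180) = 16.6·1.5848 = 26.31 m
M_R = s_u·L_a·R = 52·26.31·16.6 = 22708.2 kN·m/m
M_D = W·d = 2124·7.08 = 15037.9 kN·m/m
FS = M_R / M_D = 22708.2 / 15037.9 = 1.510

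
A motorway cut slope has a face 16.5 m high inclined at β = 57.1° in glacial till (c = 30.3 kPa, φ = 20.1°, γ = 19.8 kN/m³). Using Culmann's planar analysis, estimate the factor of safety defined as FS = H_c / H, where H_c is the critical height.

FS = 1.45

H_c = (4c/γ) · sinβ cosφ / [1 − cos(β − φ)]
    = (4·30.3/19.8) · sin57.1°·cos20.1° / [1 − cos37.0°]
    = 6.121 · 0.7885 / 0.2014 = 23.97 m
FS = H_c / H = 23.97 / 16.5 = 1.453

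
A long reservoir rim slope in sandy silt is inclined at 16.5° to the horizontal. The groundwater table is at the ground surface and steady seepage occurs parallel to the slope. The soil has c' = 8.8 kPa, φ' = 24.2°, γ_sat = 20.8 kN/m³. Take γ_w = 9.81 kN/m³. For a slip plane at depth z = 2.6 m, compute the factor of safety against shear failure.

With seepage parallel to the slope and the water table at the surface, the effective normal stress on the slip plane uses the buoyant unit weight γ' = γ_sat − γ_w while the driving shear stress uses γ_sat:
FS = [c' + γ' z cos²β tanφ'] / [γ_sat z sinβ cosβ]
γ' = 20.8 − 9.81 = 10.99 kN/m³
Numerator = 8.8 + 10.99·2.6·cos²16.5°·tan24.2° = 8.8 + 10.99·2.6·0.9193·0.4494 = 20.606 kPa
Denominator = 20.8·2.6·sin16.5°·cos16.5° = 20.8·2.6·0.2840·0.9588 = 14.727 kPa
FS = 20.606 / 14.727 = 1.399

FS = 1.40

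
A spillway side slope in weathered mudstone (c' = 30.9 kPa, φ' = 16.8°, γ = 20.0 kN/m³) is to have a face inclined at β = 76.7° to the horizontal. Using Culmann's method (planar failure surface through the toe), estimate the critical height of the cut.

Culmann's analysis gives the critical failure plane at α_cr = (β + φ')/2 = (76.7 + 16.8)/2 = 46.8°, and the critical height
H_c = (4c'/γ) · sinβ cosφ' / [1 − cos(β − φ')]
    = (4·30.9/20.0) · sin76.7°·cos16.8° / [1 − cos(59.9°)]
    = 6.180 · 0.9732·0.9573 / [1 − 0.5015]
    = 6.180 · 0.9316 / 0.4985
    = 11.55 m

H_c = 11.55 m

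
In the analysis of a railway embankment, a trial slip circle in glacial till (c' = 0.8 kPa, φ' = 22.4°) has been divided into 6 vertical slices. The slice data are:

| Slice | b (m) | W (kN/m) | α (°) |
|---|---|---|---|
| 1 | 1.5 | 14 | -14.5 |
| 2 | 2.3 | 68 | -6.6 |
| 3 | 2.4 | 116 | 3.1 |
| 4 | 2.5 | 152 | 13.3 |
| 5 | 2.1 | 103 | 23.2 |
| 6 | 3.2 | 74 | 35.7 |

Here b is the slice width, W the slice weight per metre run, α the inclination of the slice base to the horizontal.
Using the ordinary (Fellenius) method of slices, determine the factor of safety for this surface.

Ordinary method of slices: FS = Σ[c'·Δl_i + (W_i cosα_i)·tanφ'] / Σ W_i sinα_i, with Δl_i = b_i / cosα_i.
Slice 1: Δl = 1.5/cos(-14.5°) = 1.549 m; N'_1 = 14·cos(-14.5°) = 13.6; c'Δl = 1.24; W sinα = -3.5
Slice 2: Δl = 2.3/cos(-6.6°) = 2.315 m; N'_2 = 68·cos(-6.6°) = 67.5; c'Δl = 1.85; W sinα = -7.8
Slice 3: Δl = 2.4/cos3.1° = 2.404 m; N'_3 = 116·cos3.1° = 115.8; c'Δl = 1.92; W sinα = 6.3
Slice 4: Δl = 2.5/cos13.3° = 2.569 m; N'_4 = 152·cos13.3° = 147.9; c'Δl = 2.06; W sinα = 35.0
Slice 5: Δl = 2.1/cos23.2° = 2.285 m; N'_5 = 103·cos23.2° = 94.7; c'Δl = 1.83; W sinα = 40.6
Slice 6: Δl = 3.2/cos35.7° = 3.940 m; N'_6 = 74·cos35.7° = 60.1; c'Δl = 3.15; W sinα = 43.2
Σc'Δl = 12.0 kN/m; ΣN' = 499.6 kN/m; ΣW sinα = 113.7 kN/m
Resisting = 12.0 + 499.6·tan22.4° = 12.0 + 205.9 = 218.0 kN/m
FS = 218.0 / 113.7 = 1.918

FS = 1.92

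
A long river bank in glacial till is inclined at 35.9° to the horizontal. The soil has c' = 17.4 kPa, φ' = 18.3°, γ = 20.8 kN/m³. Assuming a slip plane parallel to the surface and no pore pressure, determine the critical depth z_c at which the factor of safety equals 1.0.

Setting FS = 1.00 in FS = [c' + γz cos²β tanφ'] / [γz sinβ cosβ] and solving for z:
z = c' / [γ cosβ (FS·sinβ − cosβ·tanφ')]
  = 17.4 / [20.8·cos35.9°·(1.00·sin35.9° − cos35.9°·tan18.3°)]
  = 17.4 / [20.8·0.8100·(1.00·0.5864 − 0.8100·0.3307)]
  = 17.4 / 5.3660 = 3.243 m

z_c = 3.24 m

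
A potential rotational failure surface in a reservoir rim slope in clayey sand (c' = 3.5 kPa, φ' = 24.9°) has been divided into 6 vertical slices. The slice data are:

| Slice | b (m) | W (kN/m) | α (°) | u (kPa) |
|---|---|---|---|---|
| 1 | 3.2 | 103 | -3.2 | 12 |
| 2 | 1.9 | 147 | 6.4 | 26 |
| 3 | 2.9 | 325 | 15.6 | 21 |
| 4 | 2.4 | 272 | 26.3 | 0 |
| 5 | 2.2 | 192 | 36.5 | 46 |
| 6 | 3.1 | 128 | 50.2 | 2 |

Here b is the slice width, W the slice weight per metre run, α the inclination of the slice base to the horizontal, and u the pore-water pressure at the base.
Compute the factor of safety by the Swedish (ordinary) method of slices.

FS = 0.96

Ordinary method of slices: FS = Σ[c'·Δl_i + (W_i cosα_i − u_i·Δl_i)·tanφ'] / Σ W_i sinα_i, with Δl_i = b_i / cosα_i.
Slice 1: Δl = 3.2/cos(-3.2°) = 3.205 m; N'_1 = 103·cos(-3.2°) − 12·3.205 = 64.4; c'Δl = 11.22; W sinα = -5.7
Slice 2: Δl = 1.9/cos6.4° = 1.912 m; N'_2 = 147·cos6.4° − 26·1.912 = 96.4; c'Δl = 6.69; W sinα = 16.4
Slice 3: Δl = 2.9/cos15.6° = 3.011 m; N'_3 = 325·cos15.6° − 21·3.011 = 249.8; c'Δl = 10.54; W sinα = 87.4
Slice 4: Δl = 2.4/cos26.3° = 2.677 m; N'_4 = 272·cos26.3° − 0·2.677 = 243.8; c'Δl = 9.37; W sinα = 120.5
Slice 5: Δl = 2.2/cos36.5° = 2.737 m; N'_5 = 192·cos36.5° − 46·2.737 = 28.4; c'Δl = 9.58; W sinα = 114.2
Slice 6: Δl = 3.1/cos50.2° = 4.843 m; N'_6 = 128·cos50.2° − 2·4.843 = 72.2; c'Δl = 16.95; W sinα = 98.3
Σc'Δl = 64.3 kN/m; ΣN' = 755.1 kN/m; ΣW sinα = 431.1 kN/m
Resisting = 64.3 + 755.1·tan24.9° = 64.3 + 350.5 = 414.8 kN/m
FS = 414.8 / 431.1 = 0.962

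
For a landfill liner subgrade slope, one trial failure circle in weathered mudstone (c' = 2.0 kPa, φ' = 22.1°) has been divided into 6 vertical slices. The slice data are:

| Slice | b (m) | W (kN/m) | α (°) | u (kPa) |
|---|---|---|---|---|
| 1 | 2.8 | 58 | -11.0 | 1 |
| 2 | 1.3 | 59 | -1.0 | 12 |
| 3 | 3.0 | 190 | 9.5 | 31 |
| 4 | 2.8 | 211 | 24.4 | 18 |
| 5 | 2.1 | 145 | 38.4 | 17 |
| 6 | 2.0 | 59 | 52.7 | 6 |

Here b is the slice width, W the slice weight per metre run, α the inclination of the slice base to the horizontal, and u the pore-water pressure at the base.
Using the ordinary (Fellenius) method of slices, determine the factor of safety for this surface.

FS = 0.82

Ordinary method of slices: FS = Σ[c'·Δl_i + (W_i cosα_i − u_i·Δl_i)·tanφ'] / Σ W_i sinα_i, with Δl_i = b_i / cosα_i.
Slice 1: Δl = 2.8/cos(-11.0°) = 2.852 m; N'_1 = 58·cos(-11.0°) − 1·2.852 = 54.1; c'Δl = 5.70; W sinα = -11.1
Slice 2: Δl = 1.3/cos(-1.0°) = 1.300 m; N'_2 = 59·cos(-1.0°) − 12·1.300 = 43.4; c'Δl = 2.60; W sinα = -1.0
Slice 3: Δl = 3.0/cos9.5° = 3.042 m; N'_3 = 190·cos9.5° − 31·3.042 = 93.1; c'Δl = 6.08; W sinα = 31.4
Slice 4: Δl = 2.8/cos24.4° = 3.075 m; N'_4 = 211·cos24.4° − 18·3.075 = 136.8; c'Δl = 6.15; W sinα = 87.2
Slice 5: Δl = 2.1/cos38.4° = 2.680 m; N'_5 = 145·cos38.4° − 17·2.680 = 68.1; c'Δl = 5.36; W sinα = 90.1
Slice 6: Δl = 2.0/cos52.7° = 3.300 m; N'_6 = 59·cos52.7° − 6·3.300 = 16.0; c'Δl = 6.60; W sinα = 46.9
Σc'Δl = 32.5 kN/m; ΣN' = 411.4 kN/m; ΣW sinα = 243.4 kN/m
Resisting = 32.5 + 411.4·tan22.1° = 32.5 + 167.1 = 199.6 kN/m
FS = 199.6 / 243.4 = 0.820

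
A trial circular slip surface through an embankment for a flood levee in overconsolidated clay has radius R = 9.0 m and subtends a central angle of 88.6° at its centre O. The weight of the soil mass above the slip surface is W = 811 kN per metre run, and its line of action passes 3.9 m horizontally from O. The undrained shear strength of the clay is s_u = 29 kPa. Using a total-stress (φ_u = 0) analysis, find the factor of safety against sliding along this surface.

Taking moments about the centre O, the resisting moment is provided by the undrained shear strength acting along the arc:
Arc length L_a = R·θ = 9.0·(88.6°·π/180) = 9.0·1.5464 = 13.92 m
M_R = s_u·L_a·R = 29·13.92·9.0 = 3632.4 kN·m/m
M_D = W·d = 811·3.9 = 3162.9 kN·m/m
FS = M_R / M_D = 3632.4 / 3162.9 = 1.148

FS = 1.15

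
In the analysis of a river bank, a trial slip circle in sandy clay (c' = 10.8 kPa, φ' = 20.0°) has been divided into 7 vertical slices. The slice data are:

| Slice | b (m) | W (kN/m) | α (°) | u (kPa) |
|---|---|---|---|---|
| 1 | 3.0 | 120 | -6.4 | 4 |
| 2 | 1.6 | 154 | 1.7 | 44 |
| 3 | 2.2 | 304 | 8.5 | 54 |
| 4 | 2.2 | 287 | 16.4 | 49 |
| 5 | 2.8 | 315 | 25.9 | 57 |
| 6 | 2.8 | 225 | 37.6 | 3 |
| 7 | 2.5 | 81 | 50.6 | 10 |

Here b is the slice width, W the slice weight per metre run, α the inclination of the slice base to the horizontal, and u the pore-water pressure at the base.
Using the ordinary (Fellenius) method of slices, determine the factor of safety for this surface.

Ordinary method of slices: FS = Σ[c'·Δl_i + (W_i cosα_i − u_i·Δl_i)·tanφ'] / Σ W_i sinα_i, with Δl_i = b_i / cosα_i.
Slice 1: Δl = 3.0/cos(-6.4°) = 3.019 m; N'_1 = 120·cos(-6.4°) − 4·3.019 = 107.2; c'Δl = 32.60; W sinα = -13.4
Slice 2: Δl = 1.6/cos1.7° = 1.601 m; N'_2 = 154·cos1.7° − 44·1.601 = 83.5; c'Δl = 17.29; W sinα = 4.6
Slice 3: Δl = 2.2/cos8.5° = 2.224 m; N'_3 = 304·cos8.5° − 54·2.224 = 180.5; c'Δl = 24.02; W sinα = 44.9
Slice 4: Δl = 2.2/cos16.4° = 2.293 m; N'_4 = 287·cos16.4° − 49·2.293 = 163.0; c'Δl = 24.77; W sinα = 81.0
Slice 5: Δl = 2.8/cos25.9° = 3.113 m; N'_5 = 315·cos25.9° − 57·3.113 = 105.9; c'Δl = 33.62; W sinα = 137.6
Slice 6: Δl = 2.8/cos37.6° = 3.534 m; N'_6 = 225·cos37.6° − 3·3.534 = 167.7; c'Δl = 38.17; W sinα = 137.3
Slice 7: Δl = 2.5/cos50.6° = 3.939 m; N'_7 = 81·cos50.6° − 10·3.939 = 12.0; c'Δl = 42.54; W sinα = 62.6
Σc'Δl = 213.0 kN/m; ΣN' = 819.8 kN/m; ΣW sinα = 454.6 kN/m
Resisting = 213.0 + 819.8·tan20.0° = 213.0 + 298.4 = 511.4 kN/m
FS = 511.4 / 454.6 = 1.125

FS = 1.12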